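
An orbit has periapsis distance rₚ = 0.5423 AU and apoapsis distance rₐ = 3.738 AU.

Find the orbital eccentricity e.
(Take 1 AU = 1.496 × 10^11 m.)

Convert to SI: rₚ = 0.5423 AU = 8.11281e+10 m; rₐ = 3.738 AU = 5.59205e+11 m.
e = (rₐ − rₚ) / (rₐ + rₚ).
e = (5.59205e+11 − 8.11281e+10) / (5.59205e+11 + 8.11281e+10) = 4.78077e+11 / 6.40333e+11 ≈ 0.7466.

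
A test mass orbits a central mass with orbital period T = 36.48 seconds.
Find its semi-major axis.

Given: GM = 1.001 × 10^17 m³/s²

Invert Kepler's third law: a = (GM · T² / (4π²))^(1/3).
Substituting T = 36.48 s and GM = 1.001e+17 m³/s²:
a = (1.001e+17 · (36.48)² / (4π²))^(1/3) m
a ≈ 1.5e+06 m = 1.5 Mm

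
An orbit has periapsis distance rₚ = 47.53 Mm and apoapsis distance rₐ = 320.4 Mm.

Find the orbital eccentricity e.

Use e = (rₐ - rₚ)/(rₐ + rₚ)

Convert to SI: rₚ = 47.53 Mm = 4.753e+07 m; rₐ = 320.4 Mm = 3.204e+08 m.
e = (rₐ − rₚ) / (rₐ + rₚ).
e = (3.204e+08 − 4.753e+07) / (3.204e+08 + 4.753e+07) = 2.7287e+08 / 3.6793e+08 ≈ 0.7416.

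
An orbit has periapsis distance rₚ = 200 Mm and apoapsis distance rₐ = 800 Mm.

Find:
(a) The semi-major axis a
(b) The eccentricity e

Convert to SI: rₚ = 200 Mm = 2e+08 m; rₐ = 800 Mm = 8e+08 m.
(a) a = (rₚ + rₐ) / 2 = (2e+08 + 8e+08) / 2 ≈ 5e+08 m = 500 Mm.
(b) e = (rₐ − rₚ) / (rₐ + rₚ) = (8e+08 − 2e+08) / (8e+08 + 2e+08) ≈ 0.6.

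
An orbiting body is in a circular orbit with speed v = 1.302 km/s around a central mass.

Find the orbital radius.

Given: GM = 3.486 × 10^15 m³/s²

Convert to SI: v = 1.302 km/s = 1302 m/s.
For a circular orbit, v² = GM / r, so r = GM / v².
r = 3.486e+15 / (1302)² m ≈ 2.056e+09 m = 2.056 Gm.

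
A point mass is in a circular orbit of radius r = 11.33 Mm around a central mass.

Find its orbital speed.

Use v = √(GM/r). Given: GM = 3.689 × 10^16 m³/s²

Convert to SI: r = 11.33 Mm = 1.133e+07 m.
For a circular orbit, gravity supplies the centripetal force, so v = √(GM / r).
v = √(3.689e+16 / 1.133e+07) m/s ≈ 5.706e+04 m/s = 57.06 km/s.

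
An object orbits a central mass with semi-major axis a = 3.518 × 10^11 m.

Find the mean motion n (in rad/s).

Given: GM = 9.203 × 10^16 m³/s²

n = √(GM / a³).
n = √(9.203e+16 / (3.518e+11)³) rad/s ≈ 1.454e-09 rad/s.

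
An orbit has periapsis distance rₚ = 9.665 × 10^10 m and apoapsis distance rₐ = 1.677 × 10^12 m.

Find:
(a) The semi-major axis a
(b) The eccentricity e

(a) a = (rₚ + rₐ) / 2 = (9.665e+10 + 1.677e+12) / 2 ≈ 8.868e+11 m = 8.868 × 10^11 m.
(b) e = (rₐ − rₚ) / (rₐ + rₚ) = (1.677e+12 − 9.665e+10) / (1.677e+12 + 9.665e+10) ≈ 0.891.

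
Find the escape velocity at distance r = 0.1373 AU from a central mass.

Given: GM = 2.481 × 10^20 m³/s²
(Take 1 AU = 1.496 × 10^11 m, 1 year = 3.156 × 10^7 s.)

Convert to SI: r = 0.1373 AU = 2.05401e+10 m.
Escape velocity comes from setting total energy to zero: ½v² − GM/r = 0 ⇒ v_esc = √(2GM / r).
v_esc = √(2 · 2.481e+20 / 2.05401e+10) m/s ≈ 1.554e+05 m/s = 32.79 AU/year.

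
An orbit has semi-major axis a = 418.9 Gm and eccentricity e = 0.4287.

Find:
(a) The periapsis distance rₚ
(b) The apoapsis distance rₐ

Convert to SI: a = 418.9 Gm = 4.189e+11 m.
(a) rₚ = a(1 − e) = 4.189e+11 · (1 − 0.4287) = 4.189e+11 · 0.5713 ≈ 2.393e+11 m = 239.3 Gm.
(b) rₐ = a(1 + e) = 4.189e+11 · (1 + 0.4287) = 4.189e+11 · 1.4287 ≈ 5.985e+11 m = 598.5 Gm.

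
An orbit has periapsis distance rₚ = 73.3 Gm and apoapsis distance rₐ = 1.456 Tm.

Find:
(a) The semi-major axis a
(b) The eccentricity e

Convert to SI: rₚ = 73.3 Gm = 7.33e+10 m; rₐ = 1.456 Tm = 1.456e+12 m.
(a) a = (rₚ + rₐ) / 2 = (7.33e+10 + 1.456e+12) / 2 ≈ 7.646e+11 m = 764.6 Gm.
(b) e = (rₐ − rₚ) / (rₐ + rₚ) = (1.456e+12 − 7.33e+10) / (1.456e+12 + 7.33e+10) ≈ 0.9041.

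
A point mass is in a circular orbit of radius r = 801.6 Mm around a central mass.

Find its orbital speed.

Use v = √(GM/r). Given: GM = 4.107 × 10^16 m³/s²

Convert to SI: r = 801.6 Mm = 8.016e+08 m.
For a circular orbit, gravity supplies the centripetal force, so v = √(GM / r).
v = √(4.107e+16 / 8.016e+08) m/s ≈ 7158 m/s = 7.158 km/s.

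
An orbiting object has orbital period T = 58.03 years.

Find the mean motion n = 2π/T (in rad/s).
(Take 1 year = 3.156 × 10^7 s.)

Convert to SI: T = 58.03 years = 1.83143e+09 s.
n = 2π / T.
n = 2π / 1.83143e+09 s ≈ 3.431e-09 rad/s.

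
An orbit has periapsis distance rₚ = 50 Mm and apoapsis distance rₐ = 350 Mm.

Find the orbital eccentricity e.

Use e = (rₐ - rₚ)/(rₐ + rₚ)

Convert to SI: rₚ = 50 Mm = 5e+07 m; rₐ = 350 Mm = 3.5e+08 m.
e = (rₐ − rₚ) / (rₐ + rₚ).
e = (3.5e+08 − 5e+07) / (3.5e+08 + 5e+07) = 3e+08 / 4e+08 ≈ 0.75.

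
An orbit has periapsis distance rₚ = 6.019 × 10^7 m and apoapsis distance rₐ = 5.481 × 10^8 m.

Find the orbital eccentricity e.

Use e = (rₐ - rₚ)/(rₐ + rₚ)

e = (rₐ − rₚ) / (rₐ + rₚ).
e = (5.481e+08 − 6.019e+07) / (5.481e+08 + 6.019e+07) = 4.8791e+08 / 6.0829e+08 ≈ 0.8021.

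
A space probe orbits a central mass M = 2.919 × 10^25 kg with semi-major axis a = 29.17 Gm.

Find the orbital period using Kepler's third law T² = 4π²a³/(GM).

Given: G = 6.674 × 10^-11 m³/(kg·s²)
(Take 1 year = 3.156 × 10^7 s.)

Convert to SI: a = 29.17 Gm = 2.917e+10 m.
GM = G · M = 6.674e-11 · 2.919e+25 = 1.94814e+15 m³/s².
Kepler's third law: T = 2π √(a³ / GM).
Substituting a = 2.917e+10 m and GM = 1.94814e+15 m³/s²:
T = 2π √((2.917e+10)³ / 1.94814e+15) s
T ≈ 7.092e+08 s = 22.47 years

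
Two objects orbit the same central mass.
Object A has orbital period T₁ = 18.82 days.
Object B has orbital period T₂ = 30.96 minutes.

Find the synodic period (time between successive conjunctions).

Convert to SI: T₁ = 18.82 days = 1.62605e+06 s; T₂ = 30.96 minutes = 1857.6 s.
T_syn = |T₁ · T₂ / (T₁ − T₂)|.
T_syn = |1.62605e+06 · 1857.6 / (1.62605e+06 − 1857.6)| s ≈ 1860 s = 31 minutes.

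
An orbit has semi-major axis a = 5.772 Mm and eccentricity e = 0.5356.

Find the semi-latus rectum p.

Convert to SI: a = 5.772 Mm = 5.772e+06 m.
p = a (1 − e²).
p = 5.772e+06 · (1 − (0.5356)²) = 5.772e+06 · 0.713133 ≈ 4.116e+06 m = 4.116 Mm.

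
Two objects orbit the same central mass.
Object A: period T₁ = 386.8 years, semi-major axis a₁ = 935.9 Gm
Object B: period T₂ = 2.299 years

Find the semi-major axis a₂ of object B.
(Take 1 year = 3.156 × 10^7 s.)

Convert to SI: T₁ = 386.8 years = 1.22074e+10 s; a₁ = 935.9 Gm = 9.359e+11 m; T₂ = 2.299 years = 7.25564e+07 s.
Kepler's third law: (T₁/T₂)² = (a₁/a₂)³ ⇒ a₂ = a₁ · (T₂/T₁)^(2/3).
T₂/T₁ = 7.25564e+07 / 1.22074e+10 = 0.00594364.
a₂ = 9.359e+11 · (0.00594364)^(2/3) m ≈ 3.071e+10 m = 30.71 Gm.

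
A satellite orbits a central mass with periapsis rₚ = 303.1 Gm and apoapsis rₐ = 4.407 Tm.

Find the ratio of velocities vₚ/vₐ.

Convert to SI: rₚ = 303.1 Gm = 3.031e+11 m; rₐ = 4.407 Tm = 4.407e+12 m.
Conservation of angular momentum gives rₚvₚ = rₐvₐ, so vₚ/vₐ = rₐ/rₚ.
vₚ/vₐ = 4.407e+12 / 3.031e+11 ≈ 14.54.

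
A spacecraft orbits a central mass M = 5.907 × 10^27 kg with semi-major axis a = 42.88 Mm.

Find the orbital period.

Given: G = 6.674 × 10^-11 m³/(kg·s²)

Convert to SI: a = 42.88 Mm = 4.288e+07 m.
GM = G · M = 6.674e-11 · 5.907e+27 = 3.94233e+17 m³/s².
Kepler's third law: T = 2π √(a³ / GM).
Substituting a = 4.288e+07 m and GM = 3.94233e+17 m³/s²:
T = 2π √((4.288e+07)³ / 3.94233e+17) s
T ≈ 2810 s = 46.83 minutes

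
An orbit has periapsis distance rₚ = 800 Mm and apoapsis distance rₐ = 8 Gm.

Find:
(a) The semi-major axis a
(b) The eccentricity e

Convert to SI: rₚ = 800 Mm = 8e+08 m; rₐ = 8 Gm = 8e+09 m.
(a) a = (rₚ + rₐ) / 2 = (8e+08 + 8e+09) / 2 ≈ 4.4e+09 m = 4.4 Gm.
(b) e = (rₐ − rₚ) / (rₐ + rₚ) = (8e+09 − 8e+08) / (8e+09 + 8e+08) ≈ 0.8182.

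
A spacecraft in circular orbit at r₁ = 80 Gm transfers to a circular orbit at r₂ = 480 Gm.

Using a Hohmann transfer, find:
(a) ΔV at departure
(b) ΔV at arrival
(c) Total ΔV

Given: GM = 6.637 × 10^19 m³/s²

Convert to SI: r₁ = 80 Gm = 8e+10 m; r₂ = 480 Gm = 4.8e+11 m.
Transfer semi-major axis: a_t = (r₁ + r₂)/2 = (8e+10 + 4.8e+11)/2 = 2.8e+11 m.
Circular speeds: v₁ = √(GM/r₁) = 28803.2 m/s, v₂ = √(GM/r₂) = 11758.9 m/s.
Transfer speeds (vis-viva v² = GM(2/r − 1/a_t)): v₁ᵗ = 37712.3 m/s, v₂ᵗ = 6285.38 m/s.
(a) ΔV₁ = |v₁ᵗ − v₁| ≈ 8909 m/s = 8.909 km/s.
(b) ΔV₂ = |v₂ − v₂ᵗ| ≈ 5473 m/s = 5.473 km/s.
(c) ΔV_total = ΔV₁ + ΔV₂ ≈ 1.438e+04 m/s = 14.38 km/s.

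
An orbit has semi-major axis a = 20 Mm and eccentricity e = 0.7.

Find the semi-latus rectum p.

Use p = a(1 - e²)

Convert to SI: a = 20 Mm = 2e+07 m.
p = a (1 − e²).
p = 2e+07 · (1 − (0.7)²) = 2e+07 · 0.51 ≈ 1.02e+07 m = 10.2 Mm.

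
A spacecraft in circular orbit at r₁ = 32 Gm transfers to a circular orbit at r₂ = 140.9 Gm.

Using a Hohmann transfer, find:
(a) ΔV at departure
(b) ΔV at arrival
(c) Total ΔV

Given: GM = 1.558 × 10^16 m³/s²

Convert to SI: r₁ = 32 Gm = 3.2e+10 m; r₂ = 140.9 Gm = 1.409e+11 m.
Transfer semi-major axis: a_t = (r₁ + r₂)/2 = (3.2e+10 + 1.409e+11)/2 = 8.645e+10 m.
Circular speeds: v₁ = √(GM/r₁) = 697.764 m/s, v₂ = √(GM/r₂) = 332.528 m/s.
Transfer speeds (vis-viva v² = GM(2/r − 1/a_t)): v₁ᵗ = 890.803 m/s, v₂ᵗ = 202.312 m/s.
(a) ΔV₁ = |v₁ᵗ − v₁| ≈ 193 m/s = 193 m/s.
(b) ΔV₂ = |v₂ − v₂ᵗ| ≈ 130.2 m/s = 130.2 m/s.
(c) ΔV_total = ΔV₁ + ΔV₂ ≈ 323.3 m/s = 323.3 m/s.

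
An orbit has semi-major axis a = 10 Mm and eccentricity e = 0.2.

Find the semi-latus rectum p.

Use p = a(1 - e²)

Convert to SI: a = 10 Mm = 1e+07 m.
p = a (1 − e²).
p = 1e+07 · (1 − (0.2)²) = 1e+07 · 0.96 ≈ 9.6e+06 m = 9.6 Mm.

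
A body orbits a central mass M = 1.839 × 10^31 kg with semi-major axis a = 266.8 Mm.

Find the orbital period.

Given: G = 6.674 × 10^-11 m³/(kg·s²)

Convert to SI: a = 266.8 Mm = 2.668e+08 m.
GM = G · M = 6.674e-11 · 1.839e+31 = 1.22735e+21 m³/s².
Kepler's third law: T = 2π √(a³ / GM).
Substituting a = 2.668e+08 m and GM = 1.22735e+21 m³/s²:
T = 2π √((2.668e+08)³ / 1.22735e+21) s
T ≈ 781.6 s = 13.03 minutes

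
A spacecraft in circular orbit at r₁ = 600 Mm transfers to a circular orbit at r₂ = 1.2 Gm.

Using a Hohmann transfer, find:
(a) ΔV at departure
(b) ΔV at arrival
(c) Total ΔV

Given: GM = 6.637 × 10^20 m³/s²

Convert to SI: r₁ = 600 Mm = 6e+08 m; r₂ = 1.2 Gm = 1.2e+09 m.
Transfer semi-major axis: a_t = (r₁ + r₂)/2 = (6e+08 + 1.2e+09)/2 = 9e+08 m.
Circular speeds: v₁ = √(GM/r₁) = 1.05174e+06 m/s, v₂ = √(GM/r₂) = 743696 m/s.
Transfer speeds (vis-viva v² = GM(2/r − 1/a_t)): v₁ᵗ = 1.21445e+06 m/s, v₂ᵗ = 607225 m/s.
(a) ΔV₁ = |v₁ᵗ − v₁| ≈ 1.627e+05 m/s = 162.7 km/s.
(b) ΔV₂ = |v₂ − v₂ᵗ| ≈ 1.365e+05 m/s = 136.5 km/s.
(c) ΔV_total = ΔV₁ + ΔV₂ ≈ 2.992e+05 m/s = 299.2 km/s.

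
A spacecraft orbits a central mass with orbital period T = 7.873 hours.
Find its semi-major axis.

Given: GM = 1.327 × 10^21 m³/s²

Convert to SI: T = 7.873 hours = 28342.8 s.
Invert Kepler's third law: a = (GM · T² / (4π²))^(1/3).
Substituting T = 28342.8 s and GM = 1.327e+21 m³/s²:
a = (1.327e+21 · (28342.8)² / (4π²))^(1/3) m
a ≈ 3e+09 m = 3 Gm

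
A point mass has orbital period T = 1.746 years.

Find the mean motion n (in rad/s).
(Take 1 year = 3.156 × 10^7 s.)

Convert to SI: T = 1.746 years = 5.51038e+07 s.
n = 2π / T.
n = 2π / 5.51038e+07 s ≈ 1.14e-07 rad/s.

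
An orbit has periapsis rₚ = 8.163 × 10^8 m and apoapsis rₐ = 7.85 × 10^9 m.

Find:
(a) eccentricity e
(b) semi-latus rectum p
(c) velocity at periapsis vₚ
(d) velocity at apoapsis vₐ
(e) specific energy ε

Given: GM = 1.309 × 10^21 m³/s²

(a) e = (rₐ − rₚ)/(rₐ + rₚ) = (7.85e+09 − 8.163e+08)/(7.85e+09 + 8.163e+08) ≈ 0.8116
(b) From a = (rₚ + rₐ)/2 = 4.33315e+09 m and e = (rₐ − rₚ)/(rₐ + rₚ) = 0.811615, p = a(1 − e²) = 4.33315e+09 · (1 − (0.811615)²) ≈ 1.479e+09 m
(c) With a = (rₚ + rₐ)/2 = 4.33315e+09 m, vₚ = √(GM (2/rₚ − 1/a)) = √(1.309e+21 · (2/8.163e+08 − 1/4.33315e+09)) m/s ≈ 1.704e+06 m/s
(d) With a = (rₚ + rₐ)/2 = 4.33315e+09 m, vₐ = √(GM (2/rₐ − 1/a)) = √(1.309e+21 · (2/7.85e+09 − 1/4.33315e+09)) m/s ≈ 1.772e+05 m/s
(e) With a = (rₚ + rₐ)/2 = 4.33315e+09 m, ε = −GM/(2a) = −1.309e+21/(2 · 4.33315e+09) J/kg ≈ -1.51e+11 J/kg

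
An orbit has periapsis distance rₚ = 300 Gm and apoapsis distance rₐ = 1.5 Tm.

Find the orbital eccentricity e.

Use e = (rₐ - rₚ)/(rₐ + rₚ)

Convert to SI: rₚ = 300 Gm = 3e+11 m; rₐ = 1.5 Tm = 1.5e+12 m.
e = (rₐ − rₚ) / (rₐ + rₚ).
e = (1.5e+12 − 3e+11) / (1.5e+12 + 3e+11) = 1.2e+12 / 1.8e+12 ≈ 0.6667.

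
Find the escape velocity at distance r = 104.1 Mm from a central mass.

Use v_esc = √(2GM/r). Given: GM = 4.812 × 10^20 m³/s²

Convert to SI: r = 104.1 Mm = 1.041e+08 m.
Escape velocity comes from setting total energy to zero: ½v² − GM/r = 0 ⇒ v_esc = √(2GM / r).
v_esc = √(2 · 4.812e+20 / 1.041e+08) m/s ≈ 3.041e+06 m/s = 3041 km/s.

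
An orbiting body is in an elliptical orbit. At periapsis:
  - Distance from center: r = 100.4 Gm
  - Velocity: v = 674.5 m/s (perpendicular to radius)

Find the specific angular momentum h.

Convert to SI: r = 100.4 Gm = 1.004e+11 m.
With v perpendicular to r, h = r · v.
h = 1.004e+11 · 674.5 m²/s ≈ 6.772e+13 m²/s.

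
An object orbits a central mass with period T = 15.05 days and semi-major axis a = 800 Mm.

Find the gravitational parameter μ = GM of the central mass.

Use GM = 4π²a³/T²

Convert to SI: T = 15.05 days = 1.30032e+06 s; a = 800 Mm = 8e+08 m.
GM = 4π² · a³ / T².
GM = 4π² · (8e+08)³ / (1.30032e+06)² m³/s² ≈ 1.195e+16 m³/s² = 1.195 × 10^16 m³/s².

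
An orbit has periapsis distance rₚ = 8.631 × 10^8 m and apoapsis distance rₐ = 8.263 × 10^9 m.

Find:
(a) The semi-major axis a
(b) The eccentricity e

(a) a = (rₚ + rₐ) / 2 = (8.631e+08 + 8.263e+09) / 2 ≈ 4.563e+09 m = 4.563 × 10^9 m.
(b) e = (rₐ − rₚ) / (rₐ + rₚ) = (8.263e+09 − 8.631e+08) / (8.263e+09 + 8.631e+08) ≈ 0.8109.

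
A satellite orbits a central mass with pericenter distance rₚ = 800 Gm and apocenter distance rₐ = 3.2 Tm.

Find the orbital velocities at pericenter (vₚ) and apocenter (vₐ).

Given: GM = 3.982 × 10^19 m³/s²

Convert to SI: rₚ = 800 Gm = 8e+11 m; rₐ = 3.2 Tm = 3.2e+12 m.
Use the vis-viva equation v² = GM(2/r − 1/a) with a = (rₚ + rₐ)/2 = (8e+11 + 3.2e+12)/2 = 2e+12 m.
vₚ = √(GM · (2/rₚ − 1/a)) = √(3.982e+19 · (2/8e+11 − 1/2e+12)) m/s ≈ 8924 m/s = 8.924 km/s.
vₐ = √(GM · (2/rₐ − 1/a)) = √(3.982e+19 · (2/3.2e+12 − 1/2e+12)) m/s ≈ 2231 m/s = 2.231 km/s.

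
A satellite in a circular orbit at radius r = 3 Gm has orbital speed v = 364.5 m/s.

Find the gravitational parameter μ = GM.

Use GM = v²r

Convert to SI: r = 3 Gm = 3e+09 m.
For a circular orbit v² = GM/r, so GM = v² · r.
GM = (364.5)² · 3e+09 m³/s² ≈ 3.986e+14 m³/s² = 3.986 × 10^14 m³/s².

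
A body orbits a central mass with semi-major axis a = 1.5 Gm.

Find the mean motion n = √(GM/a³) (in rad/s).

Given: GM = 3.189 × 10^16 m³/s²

Convert to SI: a = 1.5 Gm = 1.5e+09 m.
n = √(GM / a³).
n = √(3.189e+16 / (1.5e+09)³) rad/s ≈ 3.074e-06 rad/s.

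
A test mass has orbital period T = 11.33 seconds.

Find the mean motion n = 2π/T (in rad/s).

n = 2π / T.
n = 2π / 11.33 s ≈ 0.5546 rad/s.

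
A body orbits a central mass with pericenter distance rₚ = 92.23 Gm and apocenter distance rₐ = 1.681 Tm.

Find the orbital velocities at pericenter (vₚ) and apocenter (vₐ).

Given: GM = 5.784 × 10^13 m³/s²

Convert to SI: rₚ = 92.23 Gm = 9.223e+10 m; rₐ = 1.681 Tm = 1.681e+12 m.
Use the vis-viva equation v² = GM(2/r − 1/a) with a = (rₚ + rₐ)/2 = (9.223e+10 + 1.681e+12)/2 = 8.86615e+11 m.
vₚ = √(GM · (2/rₚ − 1/a)) = √(5.784e+13 · (2/9.223e+10 − 1/8.86615e+11)) m/s ≈ 34.48 m/s = 34.48 m/s.
vₐ = √(GM · (2/rₐ − 1/a)) = √(5.784e+13 · (2/1.681e+12 − 1/8.86615e+11)) m/s ≈ 1.892 m/s = 1.892 m/s.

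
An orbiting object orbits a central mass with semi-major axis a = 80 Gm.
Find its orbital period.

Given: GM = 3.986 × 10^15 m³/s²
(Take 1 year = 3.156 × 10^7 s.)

Convert to SI: a = 80 Gm = 8e+10 m.
Kepler's third law: T = 2π √(a³ / GM).
Substituting a = 8e+10 m and GM = 3.986e+15 m³/s²:
T = 2π √((8e+10)³ / 3.986e+15) s
T ≈ 2.252e+09 s = 71.35 years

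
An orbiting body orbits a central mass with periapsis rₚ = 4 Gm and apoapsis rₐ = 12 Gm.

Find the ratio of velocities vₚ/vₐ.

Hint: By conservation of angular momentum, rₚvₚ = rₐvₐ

Convert to SI: rₚ = 4 Gm = 4e+09 m; rₐ = 12 Gm = 1.2e+10 m.
Conservation of angular momentum gives rₚvₚ = rₐvₐ, so vₚ/vₐ = rₐ/rₚ.
vₚ/vₐ = 1.2e+10 / 4e+09 ≈ 3.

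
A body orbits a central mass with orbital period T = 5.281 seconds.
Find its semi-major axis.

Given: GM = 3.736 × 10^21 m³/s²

Invert Kepler's third law: a = (GM · T² / (4π²))^(1/3).
Substituting T = 5.281 s and GM = 3.736e+21 m³/s²:
a = (3.736e+21 · (5.281)² / (4π²))^(1/3) m
a ≈ 1.382e+07 m = 13.82 Mm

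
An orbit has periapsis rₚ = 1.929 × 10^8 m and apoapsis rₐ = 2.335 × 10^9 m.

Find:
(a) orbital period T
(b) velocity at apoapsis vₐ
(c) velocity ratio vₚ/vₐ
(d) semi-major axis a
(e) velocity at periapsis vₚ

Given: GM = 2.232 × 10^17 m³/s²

(a) With a = (rₚ + rₐ)/2 = 1.26395e+09 m, T = 2π √(a³/GM) = 2π √((1.26395e+09)³/2.232e+17) s ≈ 5.976e+05 s
(b) With a = (rₚ + rₐ)/2 = 1.26395e+09 m, vₐ = √(GM (2/rₐ − 1/a)) = √(2.232e+17 · (2/2.335e+09 − 1/1.26395e+09)) m/s ≈ 3819 m/s
(c) Conservation of angular momentum (rₚvₚ = rₐvₐ) gives vₚ/vₐ = rₐ/rₚ = 2.335e+09/1.929e+08 ≈ 12.1
(d) a = (rₚ + rₐ)/2 = (1.929e+08 + 2.335e+09)/2 ≈ 1.264e+09 m
(e) With a = (rₚ + rₐ)/2 = 1.26395e+09 m, vₚ = √(GM (2/rₚ − 1/a)) = √(2.232e+17 · (2/1.929e+08 − 1/1.26395e+09)) m/s ≈ 4.623e+04 m/s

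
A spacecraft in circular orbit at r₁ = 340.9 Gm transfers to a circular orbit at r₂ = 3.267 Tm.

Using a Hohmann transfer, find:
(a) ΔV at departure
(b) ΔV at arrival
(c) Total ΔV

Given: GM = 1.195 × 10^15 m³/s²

Convert to SI: r₁ = 340.9 Gm = 3.409e+11 m; r₂ = 3.267 Tm = 3.267e+12 m.
Transfer semi-major axis: a_t = (r₁ + r₂)/2 = (3.409e+11 + 3.267e+12)/2 = 1.80395e+12 m.
Circular speeds: v₁ = √(GM/r₁) = 59.2066 m/s, v₂ = √(GM/r₂) = 19.1253 m/s.
Transfer speeds (vis-viva v² = GM(2/r − 1/a_t)): v₁ᵗ = 79.677 m/s, v₂ᵗ = 8.31401 m/s.
(a) ΔV₁ = |v₁ᵗ − v₁| ≈ 20.47 m/s = 20.47 m/s.
(b) ΔV₂ = |v₂ − v₂ᵗ| ≈ 10.81 m/s = 10.81 m/s.
(c) ΔV_total = ΔV₁ + ΔV₂ ≈ 31.28 m/s = 31.28 m/s.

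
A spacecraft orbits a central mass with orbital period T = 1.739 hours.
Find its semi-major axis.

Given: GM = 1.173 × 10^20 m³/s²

Convert to SI: T = 1.739 hours = 6260.4 s.
Invert Kepler's third law: a = (GM · T² / (4π²))^(1/3).
Substituting T = 6260.4 s and GM = 1.173e+20 m³/s²:
a = (1.173e+20 · (6260.4)² / (4π²))^(1/3) m
a ≈ 4.883e+08 m = 488.3 Mm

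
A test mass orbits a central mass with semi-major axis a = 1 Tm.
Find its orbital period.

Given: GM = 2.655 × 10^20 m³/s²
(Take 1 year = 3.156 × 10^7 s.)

Convert to SI: a = 1 Tm = 1e+12 m.
Kepler's third law: T = 2π √(a³ / GM).
Substituting a = 1e+12 m and GM = 2.655e+20 m³/s²:
T = 2π √((1e+12)³ / 2.655e+20) s
T ≈ 3.856e+08 s = 12.22 years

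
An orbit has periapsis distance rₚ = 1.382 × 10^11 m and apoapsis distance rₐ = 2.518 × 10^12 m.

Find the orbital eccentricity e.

e = (rₐ − rₚ) / (rₐ + rₚ).
e = (2.518e+12 − 1.382e+11) / (2.518e+12 + 1.382e+11) = 2.3798e+12 / 2.6562e+12 ≈ 0.8959.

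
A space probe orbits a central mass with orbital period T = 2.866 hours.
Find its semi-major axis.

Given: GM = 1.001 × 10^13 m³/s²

Convert to SI: T = 2.866 hours = 10317.6 s.
Invert Kepler's third law: a = (GM · T² / (4π²))^(1/3).
Substituting T = 10317.6 s and GM = 1.001e+13 m³/s²:
a = (1.001e+13 · (10317.6)² / (4π²))^(1/3) m
a ≈ 3e+06 m = 3 Mm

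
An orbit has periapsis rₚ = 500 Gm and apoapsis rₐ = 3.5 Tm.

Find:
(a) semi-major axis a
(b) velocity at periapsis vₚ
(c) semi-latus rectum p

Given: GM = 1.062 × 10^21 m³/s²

Convert to SI: rₚ = 500 Gm = 5e+11 m; rₐ = 3.5 Tm = 3.5e+12 m.
(a) a = (rₚ + rₐ)/2 = (5e+11 + 3.5e+12)/2 ≈ 2e+12 m
(b) With a = (rₚ + rₐ)/2 = 2e+12 m, vₚ = √(GM (2/rₚ − 1/a)) = √(1.062e+21 · (2/5e+11 − 1/2e+12)) m/s ≈ 6.097e+04 m/s
(c) From a = (rₚ + rₐ)/2 = 2e+12 m and e = (rₐ − rₚ)/(rₐ + rₚ) = 0.75, p = a(1 − e²) = 2e+12 · (1 − (0.75)²) ≈ 8.75e+11 m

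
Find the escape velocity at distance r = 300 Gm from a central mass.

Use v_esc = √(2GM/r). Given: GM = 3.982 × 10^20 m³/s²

Convert to SI: r = 300 Gm = 3e+11 m.
Escape velocity comes from setting total energy to zero: ½v² − GM/r = 0 ⇒ v_esc = √(2GM / r).
v_esc = √(2 · 3.982e+20 / 3e+11) m/s ≈ 5.152e+04 m/s = 51.52 km/s.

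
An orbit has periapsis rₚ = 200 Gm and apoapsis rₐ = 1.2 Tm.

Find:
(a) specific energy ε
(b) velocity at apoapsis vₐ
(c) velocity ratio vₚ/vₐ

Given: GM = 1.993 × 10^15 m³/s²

Convert to SI: rₚ = 200 Gm = 2e+11 m; rₐ = 1.2 Tm = 1.2e+12 m.
(a) With a = (rₚ + rₐ)/2 = 7e+11 m, ε = −GM/(2a) = −1.993e+15/(2 · 7e+11) J/kg ≈ -1424 J/kg
(b) With a = (rₚ + rₐ)/2 = 7e+11 m, vₐ = √(GM (2/rₐ − 1/a)) = √(1.993e+15 · (2/1.2e+12 − 1/7e+11)) m/s ≈ 21.78 m/s
(c) Conservation of angular momentum (rₚvₚ = rₐvₐ) gives vₚ/vₐ = rₐ/rₚ = 1.2e+12/2e+11 ≈ 6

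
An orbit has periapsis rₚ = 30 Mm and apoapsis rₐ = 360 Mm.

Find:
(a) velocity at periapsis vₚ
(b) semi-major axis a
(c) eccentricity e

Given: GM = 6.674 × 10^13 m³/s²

Convert to SI: rₚ = 30 Mm = 3e+07 m; rₐ = 360 Mm = 3.6e+08 m.
(a) With a = (rₚ + rₐ)/2 = 1.95e+08 m, vₚ = √(GM (2/rₚ − 1/a)) = √(6.674e+13 · (2/3e+07 − 1/1.95e+08)) m/s ≈ 2027 m/s
(b) a = (rₚ + rₐ)/2 = (3e+07 + 3.6e+08)/2 ≈ 1.95e+08 m
(c) e = (rₐ − rₚ)/(rₐ + rₚ) = (3.6e+08 − 3e+07)/(3.6e+08 + 3e+07) ≈ 0.8462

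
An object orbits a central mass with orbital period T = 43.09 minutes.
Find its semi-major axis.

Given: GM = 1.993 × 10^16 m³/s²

Convert to SI: T = 43.09 minutes = 2585.4 s.
Invert Kepler's third law: a = (GM · T² / (4π²))^(1/3).
Substituting T = 2585.4 s and GM = 1.993e+16 m³/s²:
a = (1.993e+16 · (2585.4)² / (4π²))^(1/3) m
a ≈ 1.5e+07 m = 15 Mm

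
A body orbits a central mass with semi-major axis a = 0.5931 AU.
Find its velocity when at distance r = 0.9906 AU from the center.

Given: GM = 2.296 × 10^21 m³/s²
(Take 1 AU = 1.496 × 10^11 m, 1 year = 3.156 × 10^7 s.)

Convert to SI: a = 0.5931 AU = 8.87278e+10 m; r = 0.9906 AU = 1.48194e+11 m.
Vis-viva: v = √(GM · (2/r − 1/a)).
2/r − 1/a = 2/1.48194e+11 − 1/8.87278e+10 = 2.22541e-12 m⁻¹.
v = √(2.296e+21 · 2.22541e-12) m/s ≈ 7.148e+04 m/s = 15.08 AU/year.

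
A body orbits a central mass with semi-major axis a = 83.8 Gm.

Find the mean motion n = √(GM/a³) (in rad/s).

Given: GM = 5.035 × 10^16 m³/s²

Convert to SI: a = 83.8 Gm = 8.38e+10 m.
n = √(GM / a³).
n = √(5.035e+16 / (8.38e+10)³) rad/s ≈ 9.25e-09 rad/s.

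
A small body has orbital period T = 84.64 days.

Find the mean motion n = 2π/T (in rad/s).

Convert to SI: T = 84.64 days = 7.3129e+06 s.
n = 2π / T.
n = 2π / 7.3129e+06 s ≈ 8.592e-07 rad/s.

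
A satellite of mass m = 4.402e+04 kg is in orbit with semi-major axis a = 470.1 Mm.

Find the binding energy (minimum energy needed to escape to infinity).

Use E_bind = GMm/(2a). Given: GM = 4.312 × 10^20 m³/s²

Convert to SI: a = 470.1 Mm = 4.701e+08 m.
Total orbital energy is E = −GMm/(2a); binding energy is E_bind = −E = GMm/(2a).
E_bind = 4.312e+20 · 4.402e+04 / (2 · 4.701e+08) J ≈ 2.019e+16 J = 20.19 PJ.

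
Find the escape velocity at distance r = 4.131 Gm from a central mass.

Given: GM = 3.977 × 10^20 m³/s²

Convert to SI: r = 4.131 Gm = 4.131e+09 m.
Escape velocity comes from setting total energy to zero: ½v² − GM/r = 0 ⇒ v_esc = √(2GM / r).
v_esc = √(2 · 3.977e+20 / 4.131e+09) m/s ≈ 4.388e+05 m/s = 438.8 km/s.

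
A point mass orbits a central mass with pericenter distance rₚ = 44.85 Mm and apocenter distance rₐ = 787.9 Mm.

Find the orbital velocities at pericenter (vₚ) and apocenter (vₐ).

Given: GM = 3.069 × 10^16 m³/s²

Convert to SI: rₚ = 44.85 Mm = 4.485e+07 m; rₐ = 787.9 Mm = 7.879e+08 m.
Use the vis-viva equation v² = GM(2/r − 1/a) with a = (rₚ + rₐ)/2 = (4.485e+07 + 7.879e+08)/2 = 4.16375e+08 m.
vₚ = √(GM · (2/rₚ − 1/a)) = √(3.069e+16 · (2/4.485e+07 − 1/4.16375e+08)) m/s ≈ 3.598e+04 m/s = 35.98 km/s.
vₐ = √(GM · (2/rₐ − 1/a)) = √(3.069e+16 · (2/7.879e+08 − 1/4.16375e+08)) m/s ≈ 2048 m/s = 2.048 km/s.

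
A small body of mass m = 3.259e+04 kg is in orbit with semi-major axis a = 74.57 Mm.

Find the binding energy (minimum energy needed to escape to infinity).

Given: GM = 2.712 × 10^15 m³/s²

Convert to SI: a = 74.57 Mm = 7.457e+07 m.
Total orbital energy is E = −GMm/(2a); binding energy is E_bind = −E = GMm/(2a).
E_bind = 2.712e+15 · 3.259e+04 / (2 · 7.457e+07) J ≈ 5.926e+11 J = 592.6 GJ.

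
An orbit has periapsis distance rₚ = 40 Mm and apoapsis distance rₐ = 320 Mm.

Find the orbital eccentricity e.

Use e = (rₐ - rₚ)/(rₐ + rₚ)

Convert to SI: rₚ = 40 Mm = 4e+07 m; rₐ = 320 Mm = 3.2e+08 m.
e = (rₐ − rₚ) / (rₐ + rₚ).
e = (3.2e+08 − 4e+07) / (3.2e+08 + 4e+07) = 2.8e+08 / 3.6e+08 ≈ 0.7778.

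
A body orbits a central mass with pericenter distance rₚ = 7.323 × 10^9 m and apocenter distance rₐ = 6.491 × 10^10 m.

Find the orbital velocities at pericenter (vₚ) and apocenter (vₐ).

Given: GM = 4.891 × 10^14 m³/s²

Use the vis-viva equation v² = GM(2/r − 1/a) with a = (rₚ + rₐ)/2 = (7.323e+09 + 6.491e+10)/2 = 3.61165e+10 m.
vₚ = √(GM · (2/rₚ − 1/a)) = √(4.891e+14 · (2/7.323e+09 − 1/3.61165e+10)) m/s ≈ 346.5 m/s = 346.5 m/s.
vₐ = √(GM · (2/rₐ − 1/a)) = √(4.891e+14 · (2/6.491e+10 − 1/3.61165e+10)) m/s ≈ 39.09 m/s = 39.09 m/s.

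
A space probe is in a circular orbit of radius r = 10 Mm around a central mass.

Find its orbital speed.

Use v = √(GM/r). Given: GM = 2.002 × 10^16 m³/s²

Convert to SI: r = 10 Mm = 1e+07 m.
For a circular orbit, gravity supplies the centripetal force, so v = √(GM / r).
v = √(2.002e+16 / 1e+07) m/s ≈ 4.474e+04 m/s = 44.74 km/s.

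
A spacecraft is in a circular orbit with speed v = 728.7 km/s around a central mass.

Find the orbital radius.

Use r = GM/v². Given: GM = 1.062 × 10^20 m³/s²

Convert to SI: v = 728.7 km/s = 728700 m/s.
For a circular orbit, v² = GM / r, so r = GM / v².
r = 1.062e+20 / (728700)² m ≈ 2e+08 m = 200 Mm.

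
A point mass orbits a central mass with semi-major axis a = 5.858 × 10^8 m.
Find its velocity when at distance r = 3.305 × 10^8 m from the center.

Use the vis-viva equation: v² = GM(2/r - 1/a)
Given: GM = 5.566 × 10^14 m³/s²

Vis-viva: v = √(GM · (2/r − 1/a)).
2/r − 1/a = 2/3.305e+08 − 1/5.858e+08 = 4.34437e-09 m⁻¹.
v = √(5.566e+14 · 4.34437e-09) m/s ≈ 1555 m/s = 1.555 km/s.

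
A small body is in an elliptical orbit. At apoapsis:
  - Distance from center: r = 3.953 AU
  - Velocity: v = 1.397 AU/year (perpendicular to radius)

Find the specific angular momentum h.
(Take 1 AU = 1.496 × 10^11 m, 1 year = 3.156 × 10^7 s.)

Convert to SI: r = 3.953 AU = 5.91369e+11 m; v = 1.397 AU/year = 6622.03 m/s.
With v perpendicular to r, h = r · v.
h = 5.91369e+11 · 6622.03 m²/s ≈ 3.916e+15 m²/s.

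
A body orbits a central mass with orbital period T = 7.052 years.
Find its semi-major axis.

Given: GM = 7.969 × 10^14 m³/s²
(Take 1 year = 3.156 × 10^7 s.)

Convert to SI: T = 7.052 years = 2.22561e+08 s.
Invert Kepler's third law: a = (GM · T² / (4π²))^(1/3).
Substituting T = 2.22561e+08 s and GM = 7.969e+14 m³/s²:
a = (7.969e+14 · (2.22561e+08)² / (4π²))^(1/3) m
a ≈ 1e+10 m = 10 Gm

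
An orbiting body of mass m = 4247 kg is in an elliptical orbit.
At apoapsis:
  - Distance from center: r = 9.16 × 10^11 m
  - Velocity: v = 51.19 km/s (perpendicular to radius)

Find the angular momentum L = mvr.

Convert to SI: v = 51.19 km/s = 51190 m/s.
Since v is perpendicular to r, L = m · v · r.
L = 4247 · 51190 · 9.16e+11 kg·m²/s ≈ 1.991e+20 kg·m²/s.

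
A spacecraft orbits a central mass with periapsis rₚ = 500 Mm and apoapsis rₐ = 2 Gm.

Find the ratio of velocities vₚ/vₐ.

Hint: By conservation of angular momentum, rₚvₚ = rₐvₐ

Convert to SI: rₚ = 500 Mm = 5e+08 m; rₐ = 2 Gm = 2e+09 m.
Conservation of angular momentum gives rₚvₚ = rₐvₐ, so vₚ/vₐ = rₐ/rₚ.
vₚ/vₐ = 2e+09 / 5e+08 ≈ 4.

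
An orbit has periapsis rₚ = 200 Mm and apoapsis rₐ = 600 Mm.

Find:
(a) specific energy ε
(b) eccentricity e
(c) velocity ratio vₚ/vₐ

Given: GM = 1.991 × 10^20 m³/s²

Convert to SI: rₚ = 200 Mm = 2e+08 m; rₐ = 600 Mm = 6e+08 m.
(a) With a = (rₚ + rₐ)/2 = 4e+08 m, ε = −GM/(2a) = −1.991e+20/(2 · 4e+08) J/kg ≈ -2.489e+11 J/kg
(b) e = (rₐ − rₚ)/(rₐ + rₚ) = (6e+08 − 2e+08)/(6e+08 + 2e+08) ≈ 0.5
(c) Conservation of angular momentum (rₚvₚ = rₐvₐ) gives vₚ/vₐ = rₐ/rₚ = 6e+08/2e+08 ≈ 3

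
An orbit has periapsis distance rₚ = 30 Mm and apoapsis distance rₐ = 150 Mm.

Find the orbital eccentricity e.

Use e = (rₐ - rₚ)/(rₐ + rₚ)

Convert to SI: rₚ = 30 Mm = 3e+07 m; rₐ = 150 Mm = 1.5e+08 m.
e = (rₐ − rₚ) / (rₐ + rₚ).
e = (1.5e+08 − 3e+07) / (1.5e+08 + 3e+07) = 1.2e+08 / 1.8e+08 ≈ 0.6667.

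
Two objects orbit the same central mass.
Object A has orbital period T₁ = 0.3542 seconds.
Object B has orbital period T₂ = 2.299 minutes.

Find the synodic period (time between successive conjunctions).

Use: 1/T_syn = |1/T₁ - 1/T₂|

Convert to SI: T₂ = 2.299 minutes = 137.94 s.
T_syn = |T₁ · T₂ / (T₁ − T₂)|.
T_syn = |0.3542 · 137.94 / (0.3542 − 137.94)| s ≈ 0.3551 s = 0.3551 seconds.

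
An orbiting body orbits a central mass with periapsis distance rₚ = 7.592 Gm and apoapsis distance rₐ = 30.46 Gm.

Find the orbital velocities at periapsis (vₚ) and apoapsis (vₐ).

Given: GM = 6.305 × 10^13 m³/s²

Convert to SI: rₚ = 7.592 Gm = 7.592e+09 m; rₐ = 30.46 Gm = 3.046e+10 m.
Use the vis-viva equation v² = GM(2/r − 1/a) with a = (rₚ + rₐ)/2 = (7.592e+09 + 3.046e+10)/2 = 1.9026e+10 m.
vₚ = √(GM · (2/rₚ − 1/a)) = √(6.305e+13 · (2/7.592e+09 − 1/1.9026e+10)) m/s ≈ 115.3 m/s = 115.3 m/s.
vₐ = √(GM · (2/rₐ − 1/a)) = √(6.305e+13 · (2/3.046e+10 − 1/1.9026e+10)) m/s ≈ 28.74 m/s = 28.74 m/s.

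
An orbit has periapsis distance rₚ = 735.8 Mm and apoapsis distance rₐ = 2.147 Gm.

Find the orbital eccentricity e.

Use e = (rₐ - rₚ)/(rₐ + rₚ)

Convert to SI: rₚ = 735.8 Mm = 7.358e+08 m; rₐ = 2.147 Gm = 2.147e+09 m.
e = (rₐ − rₚ) / (rₐ + rₚ).
e = (2.147e+09 − 7.358e+08) / (2.147e+09 + 7.358e+08) = 1.4112e+09 / 2.8828e+09 ≈ 0.4895.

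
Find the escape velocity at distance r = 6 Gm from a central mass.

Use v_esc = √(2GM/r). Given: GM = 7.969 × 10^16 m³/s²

Convert to SI: r = 6 Gm = 6e+09 m.
Escape velocity comes from setting total energy to zero: ½v² − GM/r = 0 ⇒ v_esc = √(2GM / r).
v_esc = √(2 · 7.969e+16 / 6e+09) m/s ≈ 5154 m/s = 5.154 km/s.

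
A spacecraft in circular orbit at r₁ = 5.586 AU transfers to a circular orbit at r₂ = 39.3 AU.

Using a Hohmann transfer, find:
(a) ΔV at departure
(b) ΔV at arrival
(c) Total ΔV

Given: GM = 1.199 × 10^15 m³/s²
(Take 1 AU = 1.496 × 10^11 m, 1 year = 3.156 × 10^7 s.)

Convert to SI: r₁ = 5.586 AU = 8.35666e+11 m; r₂ = 39.3 AU = 5.87928e+12 m.
Transfer semi-major axis: a_t = (r₁ + r₂)/2 = (8.35666e+11 + 5.87928e+12)/2 = 3.35747e+12 m.
Circular speeds: v₁ = √(GM/r₁) = 37.8785 m/s, v₂ = √(GM/r₂) = 14.2806 m/s.
Transfer speeds (vis-viva v² = GM(2/r − 1/a_t)): v₁ᵗ = 50.1244 m/s, v₂ᵗ = 7.12455 m/s.
(a) ΔV₁ = |v₁ᵗ − v₁| ≈ 12.25 m/s = 0.002583 AU/year.
(b) ΔV₂ = |v₂ − v₂ᵗ| ≈ 7.156 m/s = 0.00151 AU/year.
(c) ΔV_total = ΔV₁ + ΔV₂ ≈ 19.4 m/s = 0.004093 AU/year.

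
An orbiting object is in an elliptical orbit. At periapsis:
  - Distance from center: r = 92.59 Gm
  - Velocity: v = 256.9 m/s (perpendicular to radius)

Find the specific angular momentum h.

Convert to SI: r = 92.59 Gm = 9.259e+10 m.
With v perpendicular to r, h = r · v.
h = 9.259e+10 · 256.9 m²/s ≈ 2.379e+13 m²/s.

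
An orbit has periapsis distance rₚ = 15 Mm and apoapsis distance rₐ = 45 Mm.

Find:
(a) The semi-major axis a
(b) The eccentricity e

Convert to SI: rₚ = 15 Mm = 1.5e+07 m; rₐ = 45 Mm = 4.5e+07 m.
(a) a = (rₚ + rₐ) / 2 = (1.5e+07 + 4.5e+07) / 2 ≈ 3e+07 m = 30 Mm.
(b) e = (rₐ − rₚ) / (rₐ + rₚ) = (4.5e+07 − 1.5e+07) / (4.5e+07 + 1.5e+07) ≈ 0.5.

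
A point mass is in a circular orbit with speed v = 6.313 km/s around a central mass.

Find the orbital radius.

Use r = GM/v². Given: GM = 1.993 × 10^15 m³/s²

Convert to SI: v = 6.313 km/s = 6313 m/s.
For a circular orbit, v² = GM / r, so r = GM / v².
r = 1.993e+15 / (6313)² m ≈ 5.001e+07 m = 50.01 Mm.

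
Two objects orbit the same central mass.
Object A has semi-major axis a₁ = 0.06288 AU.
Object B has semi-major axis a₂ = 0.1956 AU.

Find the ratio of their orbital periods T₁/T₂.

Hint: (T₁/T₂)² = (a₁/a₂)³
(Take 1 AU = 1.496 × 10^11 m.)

Convert to SI: a₁ = 0.06288 AU = 9.40685e+09 m; a₂ = 0.1956 AU = 2.92618e+10 m.
From Kepler's third law, (T₁/T₂)² = (a₁/a₂)³, so T₁/T₂ = (a₁/a₂)^(3/2).
a₁/a₂ = 9.40685e+09 / 2.92618e+10 = 0.321472.
T₁/T₂ = (0.321472)^(3/2) ≈ 0.1823.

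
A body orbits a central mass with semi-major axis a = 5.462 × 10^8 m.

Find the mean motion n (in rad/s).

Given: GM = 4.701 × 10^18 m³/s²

n = √(GM / a³).
n = √(4.701e+18 / (5.462e+08)³) rad/s ≈ 0.0001699 rad/s.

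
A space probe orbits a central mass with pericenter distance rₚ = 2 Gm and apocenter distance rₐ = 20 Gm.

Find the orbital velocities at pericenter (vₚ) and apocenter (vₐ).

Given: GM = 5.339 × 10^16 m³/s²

Convert to SI: rₚ = 2 Gm = 2e+09 m; rₐ = 20 Gm = 2e+10 m.
Use the vis-viva equation v² = GM(2/r − 1/a) with a = (rₚ + rₐ)/2 = (2e+09 + 2e+10)/2 = 1.1e+10 m.
vₚ = √(GM · (2/rₚ − 1/a)) = √(5.339e+16 · (2/2e+09 − 1/1.1e+10)) m/s ≈ 6967 m/s = 6.967 km/s.
vₐ = √(GM · (2/rₐ − 1/a)) = √(5.339e+16 · (2/2e+10 − 1/1.1e+10)) m/s ≈ 696.7 m/s = 696.7 m/s.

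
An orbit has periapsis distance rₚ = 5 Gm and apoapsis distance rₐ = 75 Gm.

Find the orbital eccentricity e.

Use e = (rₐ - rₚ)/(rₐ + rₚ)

Convert to SI: rₚ = 5 Gm = 5e+09 m; rₐ = 75 Gm = 7.5e+10 m.
e = (rₐ − rₚ) / (rₐ + rₚ).
e = (7.5e+10 − 5e+09) / (7.5e+10 + 5e+09) = 7e+10 / 8e+10 ≈ 0.875.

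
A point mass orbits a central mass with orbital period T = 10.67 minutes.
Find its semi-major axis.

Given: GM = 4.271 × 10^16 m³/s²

Convert to SI: T = 10.67 minutes = 640.2 s.
Invert Kepler's third law: a = (GM · T² / (4π²))^(1/3).
Substituting T = 640.2 s and GM = 4.271e+16 m³/s²:
a = (4.271e+16 · (640.2)² / (4π²))^(1/3) m
a ≈ 7.625e+06 m = 7.625 Mm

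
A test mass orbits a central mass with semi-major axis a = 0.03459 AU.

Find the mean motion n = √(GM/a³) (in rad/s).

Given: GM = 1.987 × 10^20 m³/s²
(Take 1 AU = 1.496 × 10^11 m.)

Convert to SI: a = 0.03459 AU = 5.17466e+09 m.
n = √(GM / a³).
n = √(1.987e+20 / (5.17466e+09)³) rad/s ≈ 3.787e-05 rad/s.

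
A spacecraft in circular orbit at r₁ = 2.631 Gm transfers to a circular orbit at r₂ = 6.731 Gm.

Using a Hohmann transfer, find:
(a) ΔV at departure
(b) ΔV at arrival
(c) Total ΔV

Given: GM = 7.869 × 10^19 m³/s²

Convert to SI: r₁ = 2.631 Gm = 2.631e+09 m; r₂ = 6.731 Gm = 6.731e+09 m.
Transfer semi-major axis: a_t = (r₁ + r₂)/2 = (2.631e+09 + 6.731e+09)/2 = 4.681e+09 m.
Circular speeds: v₁ = √(GM/r₁) = 172942 m/s, v₂ = √(GM/r₂) = 108123 m/s.
Transfer speeds (vis-viva v² = GM(2/r − 1/a_t)): v₁ᵗ = 207381 m/s, v₂ᵗ = 81060.8 m/s.
(a) ΔV₁ = |v₁ᵗ − v₁| ≈ 3.444e+04 m/s = 34.44 km/s.
(b) ΔV₂ = |v₂ − v₂ᵗ| ≈ 2.706e+04 m/s = 27.06 km/s.
(c) ΔV_total = ΔV₁ + ΔV₂ ≈ 6.15e+04 m/s = 61.5 km/s.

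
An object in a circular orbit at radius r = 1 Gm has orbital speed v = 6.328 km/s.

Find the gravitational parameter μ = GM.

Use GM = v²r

Convert to SI: r = 1 Gm = 1e+09 m; v = 6.328 km/s = 6328 m/s.
For a circular orbit v² = GM/r, so GM = v² · r.
GM = (6328)² · 1e+09 m³/s² ≈ 4.004e+16 m³/s² = 4.004 × 10^16 m³/s².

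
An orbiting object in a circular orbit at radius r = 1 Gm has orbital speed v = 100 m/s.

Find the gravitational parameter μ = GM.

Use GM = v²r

Convert to SI: r = 1 Gm = 1e+09 m.
For a circular orbit v² = GM/r, so GM = v² · r.
GM = (100)² · 1e+09 m³/s² ≈ 1e+13 m³/s² = 1 × 10^13 m³/s².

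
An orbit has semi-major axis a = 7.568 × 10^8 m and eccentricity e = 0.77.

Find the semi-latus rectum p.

p = a (1 − e²).
p = 7.568e+08 · (1 − (0.77)²) = 7.568e+08 · 0.4071 ≈ 3.081e+08 m = 3.081 × 10^8 m.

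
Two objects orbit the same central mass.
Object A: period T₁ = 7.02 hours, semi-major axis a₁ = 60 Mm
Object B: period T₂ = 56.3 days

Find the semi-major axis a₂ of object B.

Convert to SI: T₁ = 7.02 hours = 25272 s; a₁ = 60 Mm = 6e+07 m; T₂ = 56.3 days = 4.86432e+06 s.
Kepler's third law: (T₁/T₂)² = (a₁/a₂)³ ⇒ a₂ = a₁ · (T₂/T₁)^(2/3).
T₂/T₁ = 4.86432e+06 / 25272 = 192.479.
a₂ = 6e+07 · (192.479)^(2/3) m ≈ 2e+09 m = 2 Gm.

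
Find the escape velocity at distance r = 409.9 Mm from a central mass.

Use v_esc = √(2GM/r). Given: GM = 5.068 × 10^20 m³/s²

Convert to SI: r = 409.9 Mm = 4.099e+08 m.
Escape velocity comes from setting total energy to zero: ½v² − GM/r = 0 ⇒ v_esc = √(2GM / r).
v_esc = √(2 · 5.068e+20 / 4.099e+08) m/s ≈ 1.573e+06 m/s = 1573 km/s.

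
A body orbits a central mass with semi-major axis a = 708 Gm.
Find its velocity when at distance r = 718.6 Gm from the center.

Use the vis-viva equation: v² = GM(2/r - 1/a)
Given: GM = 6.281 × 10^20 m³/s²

Convert to SI: a = 708 Gm = 7.08e+11 m; r = 718.6 Gm = 7.186e+11 m.
Vis-viva: v = √(GM · (2/r − 1/a)).
2/r − 1/a = 2/7.186e+11 − 1/7.08e+11 = 1.37076e-12 m⁻¹.
v = √(6.281e+20 · 1.37076e-12) m/s ≈ 2.934e+04 m/s = 29.34 km/s.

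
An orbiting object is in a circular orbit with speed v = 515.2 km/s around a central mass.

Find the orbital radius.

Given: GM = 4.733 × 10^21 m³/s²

Convert to SI: v = 515.2 km/s = 515200 m/s.
For a circular orbit, v² = GM / r, so r = GM / v².
r = 4.733e+21 / (515200)² m ≈ 1.783e+10 m = 1.783 × 10^10 m.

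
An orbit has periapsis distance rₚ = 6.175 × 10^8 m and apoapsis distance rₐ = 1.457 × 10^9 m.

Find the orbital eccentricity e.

e = (rₐ − rₚ) / (rₐ + rₚ).
e = (1.457e+09 − 6.175e+08) / (1.457e+09 + 6.175e+08) = 8.395e+08 / 2.0745e+09 ≈ 0.4047.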